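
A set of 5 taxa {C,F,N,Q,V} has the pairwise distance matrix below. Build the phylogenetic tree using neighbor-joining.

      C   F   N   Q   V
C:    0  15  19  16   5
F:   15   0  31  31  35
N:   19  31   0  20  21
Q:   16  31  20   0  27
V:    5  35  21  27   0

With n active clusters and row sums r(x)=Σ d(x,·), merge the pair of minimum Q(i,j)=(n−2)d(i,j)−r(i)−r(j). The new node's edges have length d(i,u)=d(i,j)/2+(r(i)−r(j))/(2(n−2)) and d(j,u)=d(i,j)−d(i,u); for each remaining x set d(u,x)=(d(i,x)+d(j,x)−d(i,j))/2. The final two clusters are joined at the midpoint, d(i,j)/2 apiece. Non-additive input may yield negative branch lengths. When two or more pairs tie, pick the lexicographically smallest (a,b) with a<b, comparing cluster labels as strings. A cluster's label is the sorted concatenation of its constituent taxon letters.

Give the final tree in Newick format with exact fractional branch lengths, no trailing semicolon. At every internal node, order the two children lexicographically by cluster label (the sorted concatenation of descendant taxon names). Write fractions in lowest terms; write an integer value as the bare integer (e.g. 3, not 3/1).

step 1: merge (C,V) at d=5, Q=-128; branch lengths C→-3, V→8; new cluster CV
  updated: d(CV,F)=45/2, d(CV,N)=35/2, d(CV,Q)=19
step 2: merge (CV,F) at d=45/2, Q=-197/2; branch lengths CV→39/8, F→141/8; new cluster CFV
  updated: d(CFV,N)=13, d(CFV,Q)=55/4
step 3: merge (CFV,N) at d=13, Q=-187/4; branch lengths CFV→27/8, N→77/8; new cluster CFNV
  updated: d(CFNV,Q)=83/8
step 4: merge (CFNV,Q) at d=83/8; branch lengths CFNV→83/16, Q→83/16; new cluster CFNQV
final tree: ((((C:-3,V:8):39/8,F:141/8):27/8,N:77/8):83/16,Q:83/16)
total length: 407/8

((((C:-3,V:8):39/8,F:141/8):27/8,N:77/8):83/16,Q:83/16)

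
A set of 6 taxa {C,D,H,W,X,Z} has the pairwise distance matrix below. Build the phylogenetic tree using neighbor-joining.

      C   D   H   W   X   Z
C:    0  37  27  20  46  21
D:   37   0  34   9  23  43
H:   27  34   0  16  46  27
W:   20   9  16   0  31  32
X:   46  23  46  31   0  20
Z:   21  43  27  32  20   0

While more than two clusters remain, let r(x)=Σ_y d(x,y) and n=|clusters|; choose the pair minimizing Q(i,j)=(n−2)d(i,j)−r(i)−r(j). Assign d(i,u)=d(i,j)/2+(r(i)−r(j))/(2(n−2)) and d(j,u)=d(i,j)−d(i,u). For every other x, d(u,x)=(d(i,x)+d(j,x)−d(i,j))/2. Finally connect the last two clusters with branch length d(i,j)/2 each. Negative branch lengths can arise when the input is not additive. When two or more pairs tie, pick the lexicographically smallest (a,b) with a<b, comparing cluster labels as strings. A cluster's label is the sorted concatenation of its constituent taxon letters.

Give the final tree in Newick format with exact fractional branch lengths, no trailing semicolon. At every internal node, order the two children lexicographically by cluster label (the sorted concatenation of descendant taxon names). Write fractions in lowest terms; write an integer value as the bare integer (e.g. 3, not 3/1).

(((C:215/16,(X:103/8,Z:57/8):161/16):29/16,(D:127/12,W:-19/12):117/16):211/32,H:211/32)

1. join X+Z (d=20, Q=-229) ⇒ XZ; edges |X|=103/8, |Z|=57/8
  updated: d(C,XZ)=47/2, d(D,XZ)=23, d(H,XZ)=53/2, d(W,XZ)=43/2
2. join D+W (d=9, Q=-285/2) ⇒ DW; edges |D|=127/12, |W|=-19/12
  updated: d(C,DW)=24, d(DW,H)=41/2, d(DW,XZ)=71/4
3. join C+XZ (d=47/2, Q=-381/4) ⇒ CXZ; edges |C|=215/16, |XZ|=161/16
  updated: d(CXZ,DW)=73/8, d(CXZ,H)=15
4. join CXZ+DW (d=73/8, Q=-357/8) ⇒ CDWXZ; edges |CXZ|=29/16, |DW|=117/16
  updated: d(CDWXZ,H)=211/16
5. join CDWXZ+H (d=211/16) ⇒ CDHWXZ; edges |CDWXZ|=211/32, |H|=211/32
final tree: (((C:215/16,(X:103/8,Z:57/8):161/16):29/16,(D:127/12,W:-19/12):117/16):211/32,H:211/32)
total length: 1197/16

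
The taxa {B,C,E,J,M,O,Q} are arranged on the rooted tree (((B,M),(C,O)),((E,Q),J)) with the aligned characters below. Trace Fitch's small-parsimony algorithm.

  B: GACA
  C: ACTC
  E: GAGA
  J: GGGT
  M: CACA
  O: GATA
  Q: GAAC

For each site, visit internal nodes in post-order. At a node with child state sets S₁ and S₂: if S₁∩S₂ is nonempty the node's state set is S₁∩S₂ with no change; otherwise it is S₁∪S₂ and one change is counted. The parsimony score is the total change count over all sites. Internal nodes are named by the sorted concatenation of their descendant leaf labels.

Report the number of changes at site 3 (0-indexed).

BM@0: {G} ∪ {C} = {C,G} (union, +1)
CO@0: {A} ∪ {G} = {A,G} (union, +1)
BCMO@0: {C,G} ∩ {A,G} = {G} (intersection, +0)
EQ@0: {G} ∩ {G} = {G} (intersection, +0)
EJQ@0: {G} ∩ {G} = {G} (intersection, +0)
BCEJMOQ@0: {G} ∩ {G} = {G} (intersection, +0)
BM@1: {A} ∩ {A} = {A} (intersection, +0)
CO@1: {C} ∪ {A} = {A,C} (union, +1)
BCMO@1: {A} ∩ {A,C} = {A} (intersection, +0)
EQ@1: {A} ∩ {A} = {A} (intersection, +0)
EJQ@1: {A} ∪ {G} = {A,G} (union, +1)
BCEJMOQ@1: {A} ∩ {A,G} = {A} (intersection, +0)
BM@2: {C} ∩ {C} = {C} (intersection, +0)
CO@2: {T} ∩ {T} = {T} (intersection, +0)
BCMO@2: {C} ∪ {T} = {C,T} (union, +1)
EQ@2: {G} ∪ {A} = {A,G} (union, +1)
EJQ@2: {A,G} ∩ {G} = {G} (intersection, +0)
BCEJMOQ@2: {C,T} ∪ {G} = {C,G,T} (union, +1)
BM@3: {A} ∩ {A} = {A} (intersection, +0)
CO@3: {C} ∪ {A} = {A,C} (union, +1)
BCMO@3: {A} ∩ {A,C} = {A} (intersection, +0)
EQ@3: {A} ∪ {C} = {A,C} (union, +1)
EJQ@3: {A,C} ∪ {T} = {A,C,T} (union, +1)
BCEJMOQ@3: {A} ∩ {A,C,T} = {A} (intersection, +0)
per-site changes: [2, 2, 3, 3]; total = 10

3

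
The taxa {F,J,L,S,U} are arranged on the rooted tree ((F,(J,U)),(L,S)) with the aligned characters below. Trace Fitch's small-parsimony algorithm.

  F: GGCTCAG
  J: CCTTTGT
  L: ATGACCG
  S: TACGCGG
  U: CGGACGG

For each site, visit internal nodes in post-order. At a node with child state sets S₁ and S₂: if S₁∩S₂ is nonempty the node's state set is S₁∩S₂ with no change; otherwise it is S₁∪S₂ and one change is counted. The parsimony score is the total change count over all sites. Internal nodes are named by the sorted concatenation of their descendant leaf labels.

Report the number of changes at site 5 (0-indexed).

2

site 0, node JU: J={C} ∩ U={C} → {C} (+0)
site 0, node FJU: F={G} ∪ JU={C} → {C,G} (+1)
site 0, node LS: L={A} ∪ S={T} → {A,T} (+1)
site 0, node FJLSU: FJU={C,G} ∪ LS={A,T} → {A,C,G,T} (+1)
site 1, node JU: J={C} ∪ U={G} → {C,G} (+1)
site 1, node FJU: F={G} ∩ JU={C,G} → {G} (+0)
site 1, node LS: L={T} ∪ S={A} → {A,T} (+1)
site 1, node FJLSU: FJU={G} ∪ LS={A,T} → {A,G,T} (+1)
site 2, node JU: J={T} ∪ U={G} → {G,T} (+1)
site 2, node FJU: F={C} ∪ JU={G,T} → {C,G,T} (+1)
site 2, node LS: L={G} ∪ S={C} → {C,G} (+1)
site 2, node FJLSU: FJU={C,G,T} ∩ LS={C,G} → {C,G} (+0)
site 3, node JU: J={T} ∪ U={A} → {A,T} (+1)
site 3, node FJU: F={T} ∩ JU={A,T} → {T} (+0)
site 3, node LS: L={A} ∪ S={G} → {A,G} (+1)
site 3, node FJLSU: FJU={T} ∪ LS={A,G} → {A,G,T} (+1)
site 4, node JU: J={T} ∪ U={C} → {C,T} (+1)
site 4, node FJU: F={C} ∩ JU={C,T} → {C} (+0)
site 4, node LS: L={C} ∩ S={C} → {C} (+0)
site 4, node FJLSU: FJU={C} ∩ LS={C} → {C} (+0)
site 5, node JU: J={G} ∩ U={G} → {G} (+0)
site 5, node FJU: F={A} ∪ JU={G} → {A,G} (+1)
site 5, node LS: L={C} ∪ S={G} → {C,G} (+1)
site 5, node FJLSU: FJU={A,G} ∩ LS={C,G} → {G} (+0)
site 6, node JU: J={T} ∪ U={G} → {G,T} (+1)
site 6, node FJU: F={G} ∩ JU={G,T} → {G} (+0)
site 6, node LS: L={G} ∩ S={G} → {G} (+0)
site 6, node FJLSU: FJU={G} ∩ LS={G} → {G} (+0)
per-site changes: [3, 3, 3, 3, 1, 2, 1]; total = 16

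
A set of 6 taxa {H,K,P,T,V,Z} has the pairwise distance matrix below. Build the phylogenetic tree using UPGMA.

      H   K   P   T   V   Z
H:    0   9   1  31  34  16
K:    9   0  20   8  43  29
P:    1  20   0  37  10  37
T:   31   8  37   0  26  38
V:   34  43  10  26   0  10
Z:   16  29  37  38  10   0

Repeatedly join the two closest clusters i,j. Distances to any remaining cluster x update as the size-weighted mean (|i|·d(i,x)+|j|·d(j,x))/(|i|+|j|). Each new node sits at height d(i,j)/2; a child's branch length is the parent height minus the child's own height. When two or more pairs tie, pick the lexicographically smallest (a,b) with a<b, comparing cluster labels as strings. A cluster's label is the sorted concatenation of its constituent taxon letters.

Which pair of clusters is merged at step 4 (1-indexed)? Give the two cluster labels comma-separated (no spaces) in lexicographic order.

step 1: merge (H,P) at d=1; branch lengths H→1/2, P→1/2; new cluster HP
  updated: d(HP,K)=29/2, d(HP,T)=34, d(HP,V)=22, d(HP,Z)=53/2
step 2: merge (K,T) at d=8; branch lengths K→4, T→4; new cluster KT
  updated: d(HP,KT)=97/4, d(KT,V)=69/2, d(KT,Z)=67/2
step 3: merge (V,Z) at d=10; branch lengths V→5, Z→5; new cluster VZ
  updated: d(HP,VZ)=97/4, d(KT,VZ)=34
step 4: merge (HP,KT) at d=97/4; branch lengths HP→93/8, KT→65/8; new cluster HKPT
  updated: d(HKPT,VZ)=233/8
step 5: merge (HKPT,VZ) at d=233/8; branch lengths HKPT→39/16, VZ→153/16; new cluster HKPTVZ
final tree: (((H:1/2,P:1/2):93/8,(K:4,T:4):65/8):39/16,(V:5,Z:5):153/16)
total length: 203/4

HP,KT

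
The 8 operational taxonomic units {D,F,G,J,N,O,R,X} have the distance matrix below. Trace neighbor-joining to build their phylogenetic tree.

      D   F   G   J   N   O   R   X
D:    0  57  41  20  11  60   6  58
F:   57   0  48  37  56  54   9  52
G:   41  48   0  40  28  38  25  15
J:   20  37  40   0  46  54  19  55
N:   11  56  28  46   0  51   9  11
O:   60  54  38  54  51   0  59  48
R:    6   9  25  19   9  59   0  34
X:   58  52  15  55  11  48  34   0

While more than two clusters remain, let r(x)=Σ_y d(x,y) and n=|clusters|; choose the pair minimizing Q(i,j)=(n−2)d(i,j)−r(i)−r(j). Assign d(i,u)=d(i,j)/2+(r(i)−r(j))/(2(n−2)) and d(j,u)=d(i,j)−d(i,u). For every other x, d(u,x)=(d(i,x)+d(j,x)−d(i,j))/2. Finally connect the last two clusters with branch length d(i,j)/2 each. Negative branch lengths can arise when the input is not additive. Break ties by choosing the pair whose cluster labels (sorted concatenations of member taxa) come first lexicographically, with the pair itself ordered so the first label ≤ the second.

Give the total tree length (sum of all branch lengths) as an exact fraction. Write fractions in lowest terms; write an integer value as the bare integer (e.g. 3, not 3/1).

step 1: merge (F,R) at d=9, Q=-420; branch lengths F→103/6, R→-49/6; new cluster FR
  updated: d(D,FR)=27, d(FR,G)=32, d(FR,J)=47/2, d(FR,N)=28, d(FR,O)=52, d(FR,X)=77/2
step 2: merge (D,J) at d=20, Q=-711/2; branch lengths D→157/20, J→243/20; new cluster DJ
  updated: d(DJ,FR)=61/4, d(DJ,G)=61/2, d(DJ,N)=37/2, d(DJ,O)=47, d(DJ,X)=93/2
step 3: merge (DJ,FR) at d=61/4, Q=-525/2; branch lengths DJ→53/8, FR→69/8; new cluster DFJR
  updated: d(DFJR,G)=189/8, d(DFJR,N)=125/8, d(DFJR,O)=335/8, d(DFJR,X)=279/8
step 4: merge (N,X) at d=11, Q=-363/2; branch lengths N→119/24, X→145/24; new cluster NX
  updated: d(DFJR,NX)=79/4, d(G,NX)=16, d(NX,O)=44
step 5: merge (DFJR,NX) at d=79/4, Q=-251/2; branch lengths DFJR→45/4, NX→17/2; new cluster DFJNRX
  updated: d(DFJNRX,G)=159/16, d(DFJNRX,O)=529/16
step 6: merge (DFJNRX,G) at d=159/16, Q=-81; branch lengths DFJNRX→5/2, G→119/16; new cluster DFGJNRX
  updated: d(DFGJNRX,O)=489/16
step 7: merge (DFGJNRX,O) at d=489/16; branch lengths DFGJNRX→489/32, O→489/32; new cluster DFGJNORX
final tree: (((((D:157/20,J:243/20):53/8,(F:103/6,R:-49/6):69/8):45/4,(N:119/24,X:145/24):17/2):5/2,G:119/16):489/32,O:489/32)
total length: 231/2

231/2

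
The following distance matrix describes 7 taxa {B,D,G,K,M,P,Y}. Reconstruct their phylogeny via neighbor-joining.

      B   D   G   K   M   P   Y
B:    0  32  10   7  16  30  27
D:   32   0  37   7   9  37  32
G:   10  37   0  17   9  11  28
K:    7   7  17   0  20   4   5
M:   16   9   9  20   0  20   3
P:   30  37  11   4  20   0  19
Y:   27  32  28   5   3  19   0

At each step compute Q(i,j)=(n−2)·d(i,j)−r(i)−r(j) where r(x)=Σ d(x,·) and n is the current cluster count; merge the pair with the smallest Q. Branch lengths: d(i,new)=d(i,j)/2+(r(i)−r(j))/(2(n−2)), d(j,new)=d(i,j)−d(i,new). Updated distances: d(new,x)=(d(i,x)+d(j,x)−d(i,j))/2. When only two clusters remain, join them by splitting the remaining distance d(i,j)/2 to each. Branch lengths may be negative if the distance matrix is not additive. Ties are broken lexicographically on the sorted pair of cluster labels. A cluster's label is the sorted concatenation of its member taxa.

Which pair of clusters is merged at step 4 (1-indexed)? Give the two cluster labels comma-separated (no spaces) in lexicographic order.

BG,DMY

iteration 1: select D,M (d=9, Q=-186); attach at lengths (61/5, -16/5); label the merged cluster DM
  updated: d(B,DM)=39/2, d(DM,G)=37/2, d(DM,K)=9, d(DM,P)=24, d(DM,Y)=13
iteration 2: select B,G (d=10, Q=-138); attach at lengths (49/8, 31/8); label the merged cluster BG
  updated: d(BG,DM)=14, d(BG,K)=7, d(BG,P)=31/2, d(BG,Y)=45/2
iteration 3: select DM,Y (d=13, Q=-161/2); attach at lengths (79/12, 77/12); label the merged cluster DMY
  updated: d(BG,DMY)=47/4, d(DMY,K)=1/2, d(DMY,P)=15
iteration 4: select BG,DMY (d=47/4, Q=-38); attach at lengths (61/8, 33/8); label the merged cluster BDGMY
  updated: d(BDGMY,K)=-17/8, d(BDGMY,P)=75/8
iteration 5: select BDGMY,K (d=-17/8, Q=-45/4); attach at lengths (13/8, -15/4); label the merged cluster BDGKMY
  updated: d(BDGKMY,P)=31/4
iteration 6: select BDGKMY,P (d=31/4); attach at lengths (31/8, 31/8); label the merged cluster BDGKMPY
final tree: ((((B:49/8,G:31/8):61/8,((D:61/5,M:-16/5):79/12,Y:77/12):33/8):13/8,K:-15/4):31/8,P:31/8)
total length: 395/8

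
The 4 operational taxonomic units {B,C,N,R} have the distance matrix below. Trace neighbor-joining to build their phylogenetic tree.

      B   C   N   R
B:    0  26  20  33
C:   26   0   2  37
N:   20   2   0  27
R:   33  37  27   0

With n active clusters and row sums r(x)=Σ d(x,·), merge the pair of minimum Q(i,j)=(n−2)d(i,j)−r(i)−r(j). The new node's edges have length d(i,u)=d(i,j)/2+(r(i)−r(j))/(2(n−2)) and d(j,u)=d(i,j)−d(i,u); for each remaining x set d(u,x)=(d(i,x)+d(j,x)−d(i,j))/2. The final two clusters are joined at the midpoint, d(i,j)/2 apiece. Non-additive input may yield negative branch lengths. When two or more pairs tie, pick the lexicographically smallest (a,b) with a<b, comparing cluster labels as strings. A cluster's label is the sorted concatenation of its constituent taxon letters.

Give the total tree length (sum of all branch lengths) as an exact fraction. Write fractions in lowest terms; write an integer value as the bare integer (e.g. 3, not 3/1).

iteration 1: select B,R (d=33, Q=-110); attach at lengths (12, 21); label the merged cluster BR
  updated: d(BR,C)=15, d(BR,N)=7
iteration 2: select BR,C (d=15, Q=-24); attach at lengths (10, 5); label the merged cluster BCR
  updated: d(BCR,N)=-3
iteration 3: select BCR,N (d=-3); attach at lengths (-3/2, -3/2); label the merged cluster BCNR
final tree: (((B:12,R:21):10,C:5):-3/2,N:-3/2)
total length: 45

45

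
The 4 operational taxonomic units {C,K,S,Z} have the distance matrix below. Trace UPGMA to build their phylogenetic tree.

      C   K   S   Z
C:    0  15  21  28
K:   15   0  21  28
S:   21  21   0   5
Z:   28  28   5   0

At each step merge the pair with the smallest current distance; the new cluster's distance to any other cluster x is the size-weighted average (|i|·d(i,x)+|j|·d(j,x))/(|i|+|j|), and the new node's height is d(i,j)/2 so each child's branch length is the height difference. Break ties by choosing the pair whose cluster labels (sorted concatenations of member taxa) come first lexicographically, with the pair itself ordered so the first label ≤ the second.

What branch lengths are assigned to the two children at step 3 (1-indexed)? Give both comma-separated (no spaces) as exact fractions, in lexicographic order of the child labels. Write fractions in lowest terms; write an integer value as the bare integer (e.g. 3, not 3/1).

step 1: merge (S,Z) at d=5; branch lengths S→5/2, Z→5/2; new cluster SZ
  updated: d(C,SZ)=49/2, d(K,SZ)=49/2
step 2: merge (C,K) at d=15; branch lengths C→15/2, K→15/2; new cluster CK
  updated: d(CK,SZ)=49/2
step 3: merge (CK,SZ) at d=49/2; branch lengths CK→19/4, SZ→39/4; new cluster CKSZ
final tree: ((C:15/2,K:15/2):19/4,(S:5/2,Z:5/2):39/4)
total length: 69/2

19/4,39/4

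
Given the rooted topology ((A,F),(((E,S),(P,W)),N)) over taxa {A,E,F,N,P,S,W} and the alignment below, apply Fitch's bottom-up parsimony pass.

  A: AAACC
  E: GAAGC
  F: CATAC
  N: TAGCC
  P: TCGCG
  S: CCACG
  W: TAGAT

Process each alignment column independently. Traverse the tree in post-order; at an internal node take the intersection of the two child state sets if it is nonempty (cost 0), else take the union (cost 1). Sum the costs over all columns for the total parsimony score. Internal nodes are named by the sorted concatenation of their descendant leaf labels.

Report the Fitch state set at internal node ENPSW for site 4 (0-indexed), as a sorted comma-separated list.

C,G

site 0, node AF: A={A} ∪ F={C} → {A,C} (+1)
site 0, node ES: E={G} ∪ S={C} → {C,G} (+1)
site 0, node PW: P={T} ∩ W={T} → {T} (+0)
site 0, node EPSW: ES={C,G} ∪ PW={T} → {C,G,T} (+1)
site 0, node ENPSW: EPSW={C,G,T} ∩ N={T} → {T} (+0)
site 0, node AEFNPSW: AF={A,C} ∪ ENPSW={T} → {A,C,T} (+1)
site 1, node AF: A={A} ∩ F={A} → {A} (+0)
site 1, node ES: E={A} ∪ S={C} → {A,C} (+1)
site 1, node PW: P={C} ∪ W={A} → {A,C} (+1)
site 1, node EPSW: ES={A,C} ∩ PW={A,C} → {A,C} (+0)
site 1, node ENPSW: EPSW={A,C} ∩ N={A} → {A} (+0)
site 1, node AEFNPSW: AF={A} ∩ ENPSW={A} → {A} (+0)
site 2, node AF: A={A} ∪ F={T} → {A,T} (+1)
site 2, node ES: E={A} ∩ S={A} → {A} (+0)
site 2, node PW: P={G} ∩ W={G} → {G} (+0)
site 2, node EPSW: ES={A} ∪ PW={G} → {A,G} (+1)
site 2, node ENPSW: EPSW={A,G} ∩ N={G} → {G} (+0)
site 2, node AEFNPSW: AF={A,T} ∪ ENPSW={G} → {A,G,T} (+1)
site 3, node AF: A={C} ∪ F={A} → {A,C} (+1)
site 3, node ES: E={G} ∪ S={C} → {C,G} (+1)
site 3, node PW: P={C} ∪ W={A} → {A,C} (+1)
site 3, node EPSW: ES={C,G} ∩ PW={A,C} → {C} (+0)
site 3, node ENPSW: EPSW={C} ∩ N={C} → {C} (+0)
site 3, node AEFNPSW: AF={A,C} ∩ ENPSW={C} → {C} (+0)
site 4, node AF: A={C} ∩ F={C} → {C} (+0)
site 4, node ES: E={C} ∪ S={G} → {C,G} (+1)
site 4, node PW: P={G} ∪ W={T} → {G,T} (+1)
site 4, node EPSW: ES={C,G} ∩ PW={G,T} → {G} (+0)
site 4, node ENPSW: EPSW={G} ∪ N={C} → {C,G} (+1)
site 4, node AEFNPSW: AF={C} ∩ ENPSW={C,G} → {C} (+0)
per-site changes: [4, 2, 3, 3, 3]; total = 15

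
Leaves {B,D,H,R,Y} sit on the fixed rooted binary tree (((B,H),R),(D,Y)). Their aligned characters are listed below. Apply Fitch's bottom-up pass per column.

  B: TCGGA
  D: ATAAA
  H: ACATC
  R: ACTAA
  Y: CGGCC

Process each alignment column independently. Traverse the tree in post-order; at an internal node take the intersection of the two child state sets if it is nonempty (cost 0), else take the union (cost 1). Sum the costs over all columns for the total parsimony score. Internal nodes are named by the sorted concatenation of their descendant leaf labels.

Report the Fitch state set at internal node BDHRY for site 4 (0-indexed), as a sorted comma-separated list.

A

[col 0] BH: children B:{T}, H:{A} ∪→ {A,T}; cost 1
[col 0] BHR: children BH:{A,T}, R:{A} ∩→ {A}; cost 0
[col 0] DY: children D:{A}, Y:{C} ∪→ {A,C}; cost 1
[col 0] BDHRY: children BHR:{A}, DY:{A,C} ∩→ {A}; cost 0
[col 1] BH: children B:{C}, H:{C} ∩→ {C}; cost 0
[col 1] BHR: children BH:{C}, R:{C} ∩→ {C}; cost 0
[col 1] DY: children D:{T}, Y:{G} ∪→ {G,T}; cost 1
[col 1] BDHRY: children BHR:{C}, DY:{G,T} ∪→ {C,G,T}; cost 1
[col 2] BH: children B:{G}, H:{A} ∪→ {A,G}; cost 1
[col 2] BHR: children BH:{A,G}, R:{T} ∪→ {A,G,T}; cost 1
[col 2] DY: children D:{A}, Y:{G} ∪→ {A,G}; cost 1
[col 2] BDHRY: children BHR:{A,G,T}, DY:{A,G} ∩→ {A,G}; cost 0
[col 3] BH: children B:{G}, H:{T} ∪→ {G,T}; cost 1
[col 3] BHR: children BH:{G,T}, R:{A} ∪→ {A,G,T}; cost 1
[col 3] DY: children D:{A}, Y:{C} ∪→ {A,C}; cost 1
[col 3] BDHRY: children BHR:{A,G,T}, DY:{A,C} ∩→ {A}; cost 0
[col 4] BH: children B:{A}, H:{C} ∪→ {A,C}; cost 1
[col 4] BHR: children BH:{A,C}, R:{A} ∩→ {A}; cost 0
[col 4] DY: children D:{A}, Y:{C} ∪→ {A,C}; cost 1
[col 4] BDHRY: children BHR:{A}, DY:{A,C} ∩→ {A}; cost 0
per-site changes: [2, 2, 3, 3, 2]; total = 12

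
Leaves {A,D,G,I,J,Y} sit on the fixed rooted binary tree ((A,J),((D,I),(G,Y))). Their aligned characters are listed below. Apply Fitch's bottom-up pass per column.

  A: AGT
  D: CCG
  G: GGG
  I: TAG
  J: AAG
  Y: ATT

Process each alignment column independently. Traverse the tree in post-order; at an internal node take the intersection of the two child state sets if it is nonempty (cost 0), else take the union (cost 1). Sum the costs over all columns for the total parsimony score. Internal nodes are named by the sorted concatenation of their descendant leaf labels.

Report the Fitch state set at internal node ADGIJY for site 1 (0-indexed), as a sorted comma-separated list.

[col 0] AJ: children A:{A}, J:{A} ∩→ {A}; cost 0
[col 0] DI: children D:{C}, I:{T} ∪→ {C,T}; cost 1
[col 0] GY: children G:{G}, Y:{A} ∪→ {A,G}; cost 1
[col 0] DGIY: children DI:{C,T}, GY:{A,G} ∪→ {A,C,G,T}; cost 1
[col 0] ADGIJY: children AJ:{A}, DGIY:{A,C,G,T} ∩→ {A}; cost 0
[col 1] AJ: children A:{G}, J:{A} ∪→ {A,G}; cost 1
[col 1] DI: children D:{C}, I:{A} ∪→ {A,C}; cost 1
[col 1] GY: children G:{G}, Y:{T} ∪→ {G,T}; cost 1
[col 1] DGIY: children DI:{A,C}, GY:{G,T} ∪→ {A,C,G,T}; cost 1
[col 1] ADGIJY: children AJ:{A,G}, DGIY:{A,C,G,T} ∩→ {A,G}; cost 0
[col 2] AJ: children A:{T}, J:{G} ∪→ {G,T}; cost 1
[col 2] DI: children D:{G}, I:{G} ∩→ {G}; cost 0
[col 2] GY: children G:{G}, Y:{T} ∪→ {G,T}; cost 1
[col 2] DGIY: children DI:{G}, GY:{G,T} ∩→ {G}; cost 0
[col 2] ADGIJY: children AJ:{G,T}, DGIY:{G} ∩→ {G}; cost 0
per-site changes: [3, 4, 2]; total = 9

A,G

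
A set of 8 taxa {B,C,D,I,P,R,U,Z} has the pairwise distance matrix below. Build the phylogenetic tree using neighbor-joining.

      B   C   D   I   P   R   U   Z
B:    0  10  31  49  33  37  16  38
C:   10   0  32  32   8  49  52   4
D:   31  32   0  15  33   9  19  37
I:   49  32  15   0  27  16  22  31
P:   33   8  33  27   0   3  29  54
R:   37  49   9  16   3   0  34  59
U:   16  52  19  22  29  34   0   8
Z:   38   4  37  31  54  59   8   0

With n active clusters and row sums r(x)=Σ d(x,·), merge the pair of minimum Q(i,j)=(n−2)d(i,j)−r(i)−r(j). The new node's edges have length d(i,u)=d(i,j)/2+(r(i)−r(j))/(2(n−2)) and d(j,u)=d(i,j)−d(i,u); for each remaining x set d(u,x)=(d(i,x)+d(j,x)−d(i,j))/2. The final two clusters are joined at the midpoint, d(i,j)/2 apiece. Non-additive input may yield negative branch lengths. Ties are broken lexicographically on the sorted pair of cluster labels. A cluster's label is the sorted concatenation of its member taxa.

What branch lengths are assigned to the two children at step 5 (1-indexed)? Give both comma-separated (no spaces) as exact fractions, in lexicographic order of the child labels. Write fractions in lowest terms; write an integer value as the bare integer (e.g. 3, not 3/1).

step 1: merge (C,Z) at d=4, Q=-394; branch lengths C→-5/3, Z→17/3; new cluster CZ
  updated: d(B,CZ)=22, d(CZ,D)=65/2, d(CZ,I)=59/2, d(CZ,P)=29, d(CZ,R)=52, d(CZ,U)=28
step 2: merge (P,R) at d=3, Q=-290; branch lengths P→9/5, R→6/5; new cluster PR
  updated: d(B,PR)=67/2, d(CZ,PR)=39, d(D,PR)=39/2, d(I,PR)=20, d(PR,U)=30
step 3: merge (B,CZ) at d=22, Q=-429/2; branch lengths B→177/16, CZ→175/16; new cluster BCZ
  updated: d(BCZ,D)=83/4, d(BCZ,I)=113/4, d(BCZ,PR)=101/4, d(BCZ,U)=11
step 4: merge (BCZ,U) at d=11, Q=-537/4; branch lengths BCZ→145/24, U→119/24; new cluster BCUZ
  updated: d(BCUZ,D)=115/8, d(BCUZ,I)=157/8, d(BCUZ,PR)=177/8
step 5: merge (BCUZ,D) at d=115/8, Q=-305/4; branch lengths BCUZ→9, D→43/8; new cluster BCDUZ
  updated: d(BCDUZ,I)=81/8, d(BCDUZ,PR)=109/8
step 6: merge (BCDUZ,I) at d=81/8, Q=-175/4; branch lengths BCDUZ→15/8, I→33/4; new cluster BCDIUZ
  updated: d(BCDIUZ,PR)=47/4
step 7: merge (BCDIUZ,PR) at d=47/4; branch lengths BCDIUZ→47/8, PR→47/8; new cluster BCDIPRUZ
final tree: (((((B:177/16,(C:-5/3,Z:17/3):175/16):145/24,U:119/24):9,D:43/8):15/8,I:33/4):47/8,(P:9/5,R:6/5):47/8)
total length: 305/4

9,43/8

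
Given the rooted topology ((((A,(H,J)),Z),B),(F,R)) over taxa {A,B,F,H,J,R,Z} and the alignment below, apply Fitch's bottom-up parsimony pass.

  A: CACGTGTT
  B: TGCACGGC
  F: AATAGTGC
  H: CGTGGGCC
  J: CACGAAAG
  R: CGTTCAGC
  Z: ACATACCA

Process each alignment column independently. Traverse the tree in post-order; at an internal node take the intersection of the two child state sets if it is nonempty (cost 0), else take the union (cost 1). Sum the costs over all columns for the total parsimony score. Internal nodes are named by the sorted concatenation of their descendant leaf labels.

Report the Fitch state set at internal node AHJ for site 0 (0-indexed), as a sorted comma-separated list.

site 0, node HJ: H={C} ∩ J={C} → {C} (+0)
site 0, node AHJ: A={C} ∩ HJ={C} → {C} (+0)
site 0, node AHJZ: AHJ={C} ∪ Z={A} → {A,C} (+1)
site 0, node ABHJZ: AHJZ={A,C} ∪ B={T} → {A,C,T} (+1)
site 0, node FR: F={A} ∪ R={C} → {A,C} (+1)
site 0, node ABFHJRZ: ABHJZ={A,C,T} ∩ FR={A,C} → {A,C} (+0)
site 1, node HJ: H={G} ∪ J={A} → {A,G} (+1)
site 1, node AHJ: A={A} ∩ HJ={A,G} → {A} (+0)
site 1, node AHJZ: AHJ={A} ∪ Z={C} → {A,C} (+1)
site 1, node ABHJZ: AHJZ={A,C} ∪ B={G} → {A,C,G} (+1)
site 1, node FR: F={A} ∪ R={G} → {A,G} (+1)
site 1, node ABFHJRZ: ABHJZ={A,C,G} ∩ FR={A,G} → {A,G} (+0)
site 2, node HJ: H={T} ∪ J={C} → {C,T} (+1)
site 2, node AHJ: A={C} ∩ HJ={C,T} → {C} (+0)
site 2, node AHJZ: AHJ={C} ∪ Z={A} → {A,C} (+1)
site 2, node ABHJZ: AHJZ={A,C} ∩ B={C} → {C} (+0)
site 2, node FR: F={T} ∩ R={T} → {T} (+0)
site 2, node ABFHJRZ: ABHJZ={C} ∪ FR={T} → {C,T} (+1)
site 3, node HJ: H={G} ∩ J={G} → {G} (+0)
site 3, node AHJ: A={G} ∩ HJ={G} → {G} (+0)
site 3, node AHJZ: AHJ={G} ∪ Z={T} → {G,T} (+1)
site 3, node ABHJZ: AHJZ={G,T} ∪ B={A} → {A,G,T} (+1)
site 3, node FR: F={A} ∪ R={T} → {A,T} (+1)
site 3, node ABFHJRZ: ABHJZ={A,G,T} ∩ FR={A,T} → {A,T} (+0)
site 4, node HJ: H={G} ∪ J={A} → {A,G} (+1)
site 4, node AHJ: A={T} ∪ HJ={A,G} → {A,G,T} (+1)
site 4, node AHJZ: AHJ={A,G,T} ∩ Z={A} → {A} (+0)
site 4, node ABHJZ: AHJZ={A} ∪ B={C} → {A,C} (+1)
site 4, node FR: F={G} ∪ R={C} → {C,G} (+1)
site 4, node ABFHJRZ: ABHJZ={A,C} ∩ FR={C,G} → {C} (+0)
site 5, node HJ: H={G} ∪ J={A} → {A,G} (+1)
site 5, node AHJ: A={G} ∩ HJ={A,G} → {G} (+0)
site 5, node AHJZ: AHJ={G} ∪ Z={C} → {C,G} (+1)
site 5, node ABHJZ: AHJZ={C,G} ∩ B={G} → {G} (+0)
site 5, node FR: F={T} ∪ R={A} → {A,T} (+1)
site 5, node ABFHJRZ: ABHJZ={G} ∪ FR={A,T} → {A,G,T} (+1)
site 6, node HJ: H={C} ∪ J={A} → {A,C} (+1)
site 6, node AHJ: A={T} ∪ HJ={A,C} → {A,C,T} (+1)
site 6, node AHJZ: AHJ={A,C,T} ∩ Z={C} → {C} (+0)
site 6, node ABHJZ: AHJZ={C} ∪ B={G} → {C,G} (+1)
site 6, node FR: F={G} ∩ R={G} → {G} (+0)
site 6, node ABFHJRZ: ABHJZ={C,G} ∩ FR={G} → {G} (+0)
site 7, node HJ: H={C} ∪ J={G} → {C,G} (+1)
site 7, node AHJ: A={T} ∪ HJ={C,G} → {C,G,T} (+1)
site 7, node AHJZ: AHJ={C,G,T} ∪ Z={A} → {A,C,G,T} (+1)
site 7, node ABHJZ: AHJZ={A,C,G,T} ∩ B={C} → {C} (+0)
site 7, node FR: F={C} ∩ R={C} → {C} (+0)
site 7, node ABFHJRZ: ABHJZ={C} ∩ FR={C} → {C} (+0)
per-site changes: [3, 4, 3, 3, 4, 4, 3, 3]; total = 27

C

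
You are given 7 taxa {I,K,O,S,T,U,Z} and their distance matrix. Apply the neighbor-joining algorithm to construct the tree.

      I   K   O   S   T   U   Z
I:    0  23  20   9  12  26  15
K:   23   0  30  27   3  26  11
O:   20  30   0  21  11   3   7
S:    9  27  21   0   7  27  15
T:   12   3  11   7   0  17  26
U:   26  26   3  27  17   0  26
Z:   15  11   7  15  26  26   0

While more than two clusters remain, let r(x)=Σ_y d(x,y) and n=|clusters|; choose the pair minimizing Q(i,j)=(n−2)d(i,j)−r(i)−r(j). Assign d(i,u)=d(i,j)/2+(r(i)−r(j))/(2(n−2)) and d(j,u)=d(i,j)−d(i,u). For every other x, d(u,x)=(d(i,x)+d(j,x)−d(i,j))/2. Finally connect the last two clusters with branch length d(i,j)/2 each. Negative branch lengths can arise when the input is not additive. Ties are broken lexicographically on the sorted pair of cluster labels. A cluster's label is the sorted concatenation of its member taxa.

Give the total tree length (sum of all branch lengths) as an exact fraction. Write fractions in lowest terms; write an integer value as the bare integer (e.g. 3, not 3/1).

351/8

iteration 1: select O,U (d=3, Q=-202); attach at lengths (-9/5, 24/5); label the merged cluster OU
  updated: d(I,OU)=43/2, d(K,OU)=53/2, d(OU,S)=45/2, d(OU,T)=25/2, d(OU,Z)=15
iteration 2: select K,T (d=3, Q=-139); attach at lengths (21/4, -9/4); label the merged cluster KT
  updated: d(I,KT)=16, d(KT,OU)=18, d(KT,S)=31/2, d(KT,Z)=17
iteration 3: select I,S (d=9, Q=-193/2); attach at lengths (53/12, 55/12); label the merged cluster IS
  updated: d(IS,KT)=45/4, d(IS,OU)=35/2, d(IS,Z)=21/2
iteration 4: select IS,KT (d=45/4, Q=-63); attach at lengths (31/8, 59/8); label the merged cluster IKST
  updated: d(IKST,OU)=97/8, d(IKST,Z)=65/8
iteration 5: select IKST,OU (d=97/8, Q=-141/4); attach at lengths (21/8, 19/2); label the merged cluster IKOSTU
  updated: d(IKOSTU,Z)=11/2
iteration 6: select IKOSTU,Z (d=11/2); attach at lengths (11/4, 11/4); label the merged cluster IKOSTUZ
final tree: ((((I:53/12,S:55/12):31/8,(K:21/4,T:-9/4):59/8):21/8,(O:-9/5,U:24/5):19/2):11/4,Z:11/4)
total length: 351/8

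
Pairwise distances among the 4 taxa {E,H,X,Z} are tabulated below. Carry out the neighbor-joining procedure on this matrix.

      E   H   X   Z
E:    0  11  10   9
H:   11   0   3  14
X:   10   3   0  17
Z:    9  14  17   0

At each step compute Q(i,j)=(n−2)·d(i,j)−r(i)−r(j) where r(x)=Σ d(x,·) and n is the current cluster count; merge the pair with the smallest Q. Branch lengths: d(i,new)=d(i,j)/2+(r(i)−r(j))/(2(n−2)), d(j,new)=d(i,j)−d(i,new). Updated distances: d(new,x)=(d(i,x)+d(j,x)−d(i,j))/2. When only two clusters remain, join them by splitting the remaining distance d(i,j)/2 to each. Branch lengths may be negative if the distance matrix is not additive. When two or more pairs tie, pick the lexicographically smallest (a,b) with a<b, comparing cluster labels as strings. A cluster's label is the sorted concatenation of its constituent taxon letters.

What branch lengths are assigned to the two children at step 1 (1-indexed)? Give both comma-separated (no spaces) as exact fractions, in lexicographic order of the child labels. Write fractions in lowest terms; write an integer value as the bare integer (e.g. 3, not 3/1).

step 1: merge (E,Z) at d=9, Q=-52; branch lengths E→2, Z→7; new cluster EZ
  updated: d(EZ,H)=8, d(EZ,X)=9
step 2: merge (EZ,H) at d=8, Q=-20; branch lengths EZ→7, H→1; new cluster EHZ
  updated: d(EHZ,X)=2
step 3: merge (EHZ,X) at d=2; branch lengths EHZ→1, X→1; new cluster EHXZ
final tree: (((E:2,Z:7):7,H:1):1,X:1)
total length: 19

2,7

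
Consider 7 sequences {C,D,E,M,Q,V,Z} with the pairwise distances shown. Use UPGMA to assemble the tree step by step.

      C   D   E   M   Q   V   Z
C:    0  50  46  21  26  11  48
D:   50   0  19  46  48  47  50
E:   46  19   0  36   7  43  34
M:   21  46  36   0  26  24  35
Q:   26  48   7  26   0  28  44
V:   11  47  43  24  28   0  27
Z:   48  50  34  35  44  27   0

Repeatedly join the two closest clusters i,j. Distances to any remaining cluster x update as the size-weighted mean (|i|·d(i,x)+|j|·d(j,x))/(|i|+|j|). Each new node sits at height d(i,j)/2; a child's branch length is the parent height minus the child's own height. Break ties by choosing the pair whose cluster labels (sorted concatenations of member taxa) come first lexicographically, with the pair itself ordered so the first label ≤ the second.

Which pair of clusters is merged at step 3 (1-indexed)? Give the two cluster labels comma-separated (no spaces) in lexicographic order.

1. join E+Q (d=7) ⇒ EQ; edges |E|=7/2, |Q|=7/2
  updated: d(C,EQ)=36, d(D,EQ)=67/2, d(EQ,M)=31, d(EQ,V)=71/2, d(EQ,Z)=39
2. join C+V (d=11) ⇒ CV; edges |C|=11/2, |V|=11/2
  updated: d(CV,D)=97/2, d(CV,EQ)=143/4, d(CV,M)=45/2, d(CV,Z)=75/2
3. join CV+M (d=45/2) ⇒ CMV; edges |CV|=23/4, |M|=45/4
  updated: d(CMV,D)=143/3, d(CMV,EQ)=205/6, d(CMV,Z)=110/3
4. join D+EQ (d=67/2) ⇒ DEQ; edges |D|=67/4, |EQ|=53/4
  updated: d(CMV,DEQ)=116/3, d(DEQ,Z)=128/3
5. join CMV+Z (d=110/3) ⇒ CMVZ; edges |CMV|=85/12, |Z|=55/3
  updated: d(CMVZ,DEQ)=119/3
6. join CMVZ+DEQ (d=119/3) ⇒ CDEMQVZ; edges |CMVZ|=3/2, |DEQ|=37/12
final tree: ((((C:11/2,V:11/2):23/4,M:45/4):85/12,Z:55/3):3/2,(D:67/4,(E:7/2,Q:7/2):53/4):37/12)
total length: 95

CV,M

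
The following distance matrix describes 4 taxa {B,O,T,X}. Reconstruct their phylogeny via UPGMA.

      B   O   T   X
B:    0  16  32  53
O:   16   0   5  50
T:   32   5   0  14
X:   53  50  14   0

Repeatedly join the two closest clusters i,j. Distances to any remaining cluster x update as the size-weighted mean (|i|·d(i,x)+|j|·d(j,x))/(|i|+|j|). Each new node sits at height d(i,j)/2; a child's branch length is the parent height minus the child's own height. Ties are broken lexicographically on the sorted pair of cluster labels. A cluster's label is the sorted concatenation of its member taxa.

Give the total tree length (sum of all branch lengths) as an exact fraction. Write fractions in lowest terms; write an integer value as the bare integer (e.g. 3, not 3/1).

step 1: merge (O,T) at d=5; branch lengths O→5/2, T→5/2; new cluster OT
  updated: d(B,OT)=24, d(OT,X)=32
step 2: merge (B,OT) at d=24; branch lengths B→12, OT→19/2; new cluster BOT
  updated: d(BOT,X)=39
step 3: merge (BOT,X) at d=39; branch lengths BOT→15/2, X→39/2; new cluster BOTX
final tree: ((B:12,(O:5/2,T:5/2):19/2):15/2,X:39/2)
total length: 107/2

107/2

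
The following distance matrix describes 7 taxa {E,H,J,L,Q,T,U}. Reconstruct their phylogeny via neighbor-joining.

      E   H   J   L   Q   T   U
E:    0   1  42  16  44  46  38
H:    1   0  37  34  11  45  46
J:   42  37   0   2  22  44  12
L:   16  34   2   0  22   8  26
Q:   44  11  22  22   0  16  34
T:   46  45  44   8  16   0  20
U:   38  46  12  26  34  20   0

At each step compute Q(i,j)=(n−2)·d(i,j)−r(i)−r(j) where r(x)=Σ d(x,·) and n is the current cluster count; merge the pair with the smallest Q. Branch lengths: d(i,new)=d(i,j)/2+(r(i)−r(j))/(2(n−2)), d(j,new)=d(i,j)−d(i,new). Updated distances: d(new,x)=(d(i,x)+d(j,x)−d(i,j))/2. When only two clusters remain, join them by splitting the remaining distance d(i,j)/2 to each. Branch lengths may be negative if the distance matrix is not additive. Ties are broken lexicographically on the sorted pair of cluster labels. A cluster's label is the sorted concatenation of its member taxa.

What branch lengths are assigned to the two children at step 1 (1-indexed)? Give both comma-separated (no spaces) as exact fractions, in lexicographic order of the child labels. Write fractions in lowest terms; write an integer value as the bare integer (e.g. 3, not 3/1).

1. join E+H (d=1, Q=-356) ⇒ EH; edges |E|=9/5, |H|=-4/5
  updated: d(EH,J)=39, d(EH,L)=49/2, d(EH,Q)=27, d(EH,T)=45, d(EH,U)=83/2
2. join J+U (d=12, Q=-409/2) ⇒ JU; edges |J|=67/16, |U|=125/16
  updated: d(EH,JU)=137/4, d(JU,L)=8, d(JU,Q)=22, d(JU,T)=26
3. join EH+Q (d=27, Q=-547/4) ⇒ EHQ; edges |EH|=499/24, |Q|=149/24
  updated: d(EHQ,JU)=117/8, d(EHQ,L)=39/4, d(EHQ,T)=17
4. join EHQ+JU (d=117/8, Q=-243/4) ⇒ EHJQU; edges |EHQ|=11/2, |JU|=73/8
  updated: d(EHJQU,L)=25/16, d(EHJQU,T)=227/16
5. join EHJQU+L (d=25/16, Q=-95/4) ⇒ EHJLQU; edges |EHJQU|=31/8, |L|=-37/16
  updated: d(EHJLQU,T)=165/16
6. join EHJLQU+T (d=165/16) ⇒ EHJLQTU; edges |EHJLQU|=165/32, |T|=165/32
final tree: (((((E:9/5,H:-4/5):499/24,Q:149/24):11/2,(J:67/16,U:125/16):73/8):31/8,L:-37/16):165/32,T:165/32)
total length: 133/2

9/5,-4/5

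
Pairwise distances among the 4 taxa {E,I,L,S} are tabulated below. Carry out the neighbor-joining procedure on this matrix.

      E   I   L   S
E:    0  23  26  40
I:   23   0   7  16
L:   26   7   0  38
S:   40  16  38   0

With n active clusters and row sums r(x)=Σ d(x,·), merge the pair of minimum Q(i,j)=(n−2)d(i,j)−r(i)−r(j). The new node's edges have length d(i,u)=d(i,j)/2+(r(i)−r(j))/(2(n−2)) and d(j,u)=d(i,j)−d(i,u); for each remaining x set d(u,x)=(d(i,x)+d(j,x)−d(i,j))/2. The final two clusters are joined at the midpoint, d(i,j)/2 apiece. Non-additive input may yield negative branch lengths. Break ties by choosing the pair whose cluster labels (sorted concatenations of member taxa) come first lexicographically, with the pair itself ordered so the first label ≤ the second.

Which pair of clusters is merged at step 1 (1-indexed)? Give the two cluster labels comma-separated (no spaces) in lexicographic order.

E,L

1. join E+L (d=26, Q=-108) ⇒ EL; edges |E|=35/2, |L|=17/2
  updated: d(EL,I)=2, d(EL,S)=26
2. join EL+I (d=2, Q=-44) ⇒ EIL; edges |EL|=6, |I|=-4
  updated: d(EIL,S)=20
3. join EIL+S (d=20) ⇒ EILS; edges |EIL|=10, |S|=10
final tree: (((E:35/2,L:17/2):6,I:-4):10,S:10)
total length: 48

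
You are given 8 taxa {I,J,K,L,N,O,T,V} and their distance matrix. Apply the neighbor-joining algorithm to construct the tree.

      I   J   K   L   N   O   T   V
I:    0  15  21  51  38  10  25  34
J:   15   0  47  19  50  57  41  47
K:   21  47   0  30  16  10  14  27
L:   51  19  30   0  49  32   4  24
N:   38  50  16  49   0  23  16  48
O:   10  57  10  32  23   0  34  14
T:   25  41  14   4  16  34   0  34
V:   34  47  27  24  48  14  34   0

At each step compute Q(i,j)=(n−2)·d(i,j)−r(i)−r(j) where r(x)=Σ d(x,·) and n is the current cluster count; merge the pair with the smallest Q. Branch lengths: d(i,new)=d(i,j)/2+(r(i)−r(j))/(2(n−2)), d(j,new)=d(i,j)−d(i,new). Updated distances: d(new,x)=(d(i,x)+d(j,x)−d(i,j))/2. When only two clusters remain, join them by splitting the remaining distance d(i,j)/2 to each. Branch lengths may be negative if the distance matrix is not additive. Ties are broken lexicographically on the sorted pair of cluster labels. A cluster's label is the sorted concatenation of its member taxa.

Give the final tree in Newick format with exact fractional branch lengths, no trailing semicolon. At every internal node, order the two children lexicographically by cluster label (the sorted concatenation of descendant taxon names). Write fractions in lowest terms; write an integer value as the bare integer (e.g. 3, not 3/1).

iteration 1: select I,J (d=15, Q=-380); attach at lengths (2/3, 43/3); label the merged cluster IJ
  updated: d(IJ,K)=53/2, d(IJ,L)=55/2, d(IJ,N)=73/2, d(IJ,O)=26, d(IJ,T)=51/2, d(IJ,V)=33
iteration 2: select L,T (d=4, Q=-274); attach at lengths (59/10, -19/10); label the merged cluster LT
  updated: d(IJ,LT)=49/2, d(K,LT)=20, d(LT,N)=61/2, d(LT,O)=31, d(LT,V)=27
iteration 3: select O,V (d=14, Q=-197); attach at lengths (11/8, 101/8); label the merged cluster OV
  updated: d(IJ,OV)=45/2, d(K,OV)=23/2, d(LT,OV)=22, d(N,OV)=57/2
iteration 4: select K,N (d=16, Q=-275/2); attach at lengths (7/4, 57/4); label the merged cluster KN
  updated: d(IJ,KN)=47/2, d(KN,LT)=69/4, d(KN,OV)=12
iteration 5: select IJ,LT (d=49/2, Q=-341/4); attach at lengths (223/16, 169/16); label the merged cluster IJLT
  updated: d(IJLT,KN)=65/8, d(IJLT,OV)=10
iteration 6: select IJLT,KN (d=65/8, Q=-241/8); attach at lengths (49/16, 81/16); label the merged cluster IJKLNT
  updated: d(IJKLNT,OV)=111/16
iteration 7: select IJKLNT,OV (d=111/16); attach at lengths (111/32, 111/32); label the merged cluster IJKLNOTV
final tree: ((((I:2/3,J:43/3):223/16,(L:59/10,T:-19/10):169/16):49/16,(K:7/4,N:57/4):81/16):111/32,(O:11/8,V:101/8):111/32)
total length: 1417/16

((((I:2/3,J:43/3):223/16,(L:59/10,T:-19/10):169/16):49/16,(K:7/4,N:57/4):81/16):111/32,(O:11/8,V:101/8):111/32)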